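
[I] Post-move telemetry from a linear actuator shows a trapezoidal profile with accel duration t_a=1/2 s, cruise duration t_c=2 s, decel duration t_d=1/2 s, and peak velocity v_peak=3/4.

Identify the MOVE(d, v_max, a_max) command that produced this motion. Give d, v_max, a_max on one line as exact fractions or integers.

d=15/8 v_max=3/4 a_max=3/2

a_max = (3/4)/(1/2) = 3/2
d_a = ½·3/4·1/2 = 3/16; d_c = 3/4·2 = 3/2
d = 2·3/16 + 3/2 = 15/8
t_c = 2 > 0 → v_max = v_peak = 3/4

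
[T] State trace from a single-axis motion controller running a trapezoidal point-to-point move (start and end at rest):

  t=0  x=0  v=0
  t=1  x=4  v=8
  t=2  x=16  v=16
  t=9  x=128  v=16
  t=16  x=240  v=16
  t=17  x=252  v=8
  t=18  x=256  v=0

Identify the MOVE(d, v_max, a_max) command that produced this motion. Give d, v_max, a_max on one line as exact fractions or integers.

d=256 v_max=16 a_max=8

final state: t=18, x=256, v=0 → d = 256
a_max = (8−0)/(1−0) = 8
max v = 16 over t∈[2,16] → v_max = 16
check: 16·(2+14) = 256 ✓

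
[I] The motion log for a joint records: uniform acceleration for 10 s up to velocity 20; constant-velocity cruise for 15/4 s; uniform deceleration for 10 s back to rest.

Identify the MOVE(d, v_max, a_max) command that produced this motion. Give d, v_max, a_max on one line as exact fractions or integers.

a_max = 20/10 = 2
d_a = ½·20·10 = 100; d_c = 20·15/4 = 75
d = 2·100 + 75 = 275
t_c = 15/4 > 0 so v_max = 20

d=275 v_max=20 a_max=2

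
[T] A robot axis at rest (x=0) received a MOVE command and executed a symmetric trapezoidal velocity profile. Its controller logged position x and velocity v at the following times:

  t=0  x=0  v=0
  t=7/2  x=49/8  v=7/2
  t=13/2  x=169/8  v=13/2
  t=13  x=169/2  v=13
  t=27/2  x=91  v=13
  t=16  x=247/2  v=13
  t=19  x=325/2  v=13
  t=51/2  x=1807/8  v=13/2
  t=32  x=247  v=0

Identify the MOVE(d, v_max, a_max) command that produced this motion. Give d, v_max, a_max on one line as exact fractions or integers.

final state: t=32, x=247, v=0 → d = 247
a_max = (7/2−0)/(7/2−0) = 1
max v = 13 over t∈[13,19] → v_max = 13
check: 13·(13+6) = 247 ✓

d=247 v_max=13 a_max=1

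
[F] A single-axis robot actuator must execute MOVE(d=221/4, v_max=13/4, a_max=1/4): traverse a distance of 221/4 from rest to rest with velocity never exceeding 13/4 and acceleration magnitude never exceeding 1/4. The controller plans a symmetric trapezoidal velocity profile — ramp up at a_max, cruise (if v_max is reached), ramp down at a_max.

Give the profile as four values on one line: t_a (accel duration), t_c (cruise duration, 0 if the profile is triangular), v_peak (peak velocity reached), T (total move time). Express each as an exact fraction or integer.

t_a=13 t_c=4 v_peak=13/4 T=30

(v_max)²/a_max = (13/4)²/(1/4) = 169/4
221/4 ≥ 169/4 → trapezoidal
t_a = (13/4)/(1/4) = 13; v_peak = 13/4
d_cruise = 221/4 − 169/4 = 13; t_c = 13/(13/4) = 4
T = 2·13 + 4 = 30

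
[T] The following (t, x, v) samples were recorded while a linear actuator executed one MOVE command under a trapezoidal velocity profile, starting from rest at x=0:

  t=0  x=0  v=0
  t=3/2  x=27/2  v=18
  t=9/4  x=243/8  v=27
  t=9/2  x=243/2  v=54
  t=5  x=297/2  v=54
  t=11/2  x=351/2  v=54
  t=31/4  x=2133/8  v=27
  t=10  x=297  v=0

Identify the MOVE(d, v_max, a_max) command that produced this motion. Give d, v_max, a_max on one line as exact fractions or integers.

d=297 v_max=54 a_max=12

final state: t=10, x=297, v=0 → d = 297
a_max = (18−0)/(3/2−0) = 12
max v = 54 over t∈[9/2,11/2] → v_max = 54
check: 54·(9/2+1) = 297 ✓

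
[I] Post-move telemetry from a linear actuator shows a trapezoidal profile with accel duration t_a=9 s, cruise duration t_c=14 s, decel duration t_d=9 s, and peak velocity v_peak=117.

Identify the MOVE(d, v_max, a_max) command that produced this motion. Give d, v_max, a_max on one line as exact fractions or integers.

d=2691 v_max=117 a_max=13

a_max = 117/9 = 13
d_a = ½·117·9 = 1053/2; d_c = 117·14 = 1638
d = 2·1053/2 + 1638 = 2691
t_c = 14 > 0 → v_max = v_peak = 117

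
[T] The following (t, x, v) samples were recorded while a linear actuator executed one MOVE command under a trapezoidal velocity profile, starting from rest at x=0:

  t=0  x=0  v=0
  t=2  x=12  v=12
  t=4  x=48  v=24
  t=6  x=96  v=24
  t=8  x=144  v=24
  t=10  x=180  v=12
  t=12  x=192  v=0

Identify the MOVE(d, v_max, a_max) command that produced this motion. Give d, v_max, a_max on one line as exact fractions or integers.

final state: t=12, x=192, v=0 → d = 192
a_max = (12−0)/(2−0) = 6
max v = 24 over t∈[4,8] → v_max = 24
check: 24·(4+4) = 192 ✓

d=192 v_max=24 a_max=6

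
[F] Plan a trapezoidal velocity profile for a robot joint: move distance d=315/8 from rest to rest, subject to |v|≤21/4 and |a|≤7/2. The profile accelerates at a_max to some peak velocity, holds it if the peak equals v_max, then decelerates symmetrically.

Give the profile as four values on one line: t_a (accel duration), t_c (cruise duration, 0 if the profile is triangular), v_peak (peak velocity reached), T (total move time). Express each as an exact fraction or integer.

t_a=3/2 t_c=6 v_peak=21/4 T=9

v_max²/a_max = (21/4)²/(7/2) = 63/8
315/8 ≥ 63/8 → trapezoidal
t_a = (21/4)/(7/2) = 3/2; v_peak = 21/4
d_cruise = 315/8 − 63/8 = 63/2; t_c = (63/2)/(21/4) = 6
T = 2·3/2 + 6 = 9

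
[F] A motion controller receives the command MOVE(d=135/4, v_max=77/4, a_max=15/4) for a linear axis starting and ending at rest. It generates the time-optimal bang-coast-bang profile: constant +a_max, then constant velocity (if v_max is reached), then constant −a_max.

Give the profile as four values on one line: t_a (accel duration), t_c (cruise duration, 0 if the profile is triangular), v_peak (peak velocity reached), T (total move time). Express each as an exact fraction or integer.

(v_max)²/a_max = (77/4)²/(15/4) = 5929/60
135/4 < 5929/60 → triangular
v_peak = √(135/4·15/4) = √(2025/16) = 45/4
t_a = (45/4)/(15/4) = 3; t_c = 0
T = 2·3 = 6

t_a=3 t_c=0 v_peak=45/4 T=6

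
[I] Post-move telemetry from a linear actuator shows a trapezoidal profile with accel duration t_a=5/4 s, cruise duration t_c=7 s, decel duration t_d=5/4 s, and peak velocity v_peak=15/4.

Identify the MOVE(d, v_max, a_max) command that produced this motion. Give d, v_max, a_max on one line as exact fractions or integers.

a_max = (15/4)/(5/4) = 3
d_a = ½·15/4·5/4 = 75/32; d_c = 15/4·7 = 105/4
d = 2·75/32 + 105/4 = 495/16
t_c = 7 > 0 → v_max = v_peak = 15/4

d=495/16 v_max=15/4 a_max=3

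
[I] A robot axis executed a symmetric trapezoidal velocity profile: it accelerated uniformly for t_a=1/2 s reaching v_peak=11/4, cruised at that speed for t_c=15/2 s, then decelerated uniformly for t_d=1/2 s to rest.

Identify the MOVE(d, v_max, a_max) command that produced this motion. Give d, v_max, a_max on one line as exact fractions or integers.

d=22 v_max=11/4 a_max=11/2

a_max = (11/4)/(1/2) = 11/2
d_a = ½·11/4·1/2 = 11/16; d_c = 11/4·15/2 = 165/8
d = 2·11/16 + 165/8 = 22
t_c = 15/2 > 0 ⇒ limit active, v_max = 11/4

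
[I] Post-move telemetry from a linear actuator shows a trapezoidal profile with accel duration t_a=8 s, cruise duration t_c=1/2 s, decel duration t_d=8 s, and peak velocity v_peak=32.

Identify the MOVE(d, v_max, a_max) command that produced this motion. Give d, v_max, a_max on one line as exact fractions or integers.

a_max = 32/8 = 4
d_a = ½·32·8 = 128; d_c = 32·1/2 = 16
d = 2·128 + 16 = 272
t_c = 1/2 > 0 ⇒ limit active, v_max = 32

d=272 v_max=32 a_max=4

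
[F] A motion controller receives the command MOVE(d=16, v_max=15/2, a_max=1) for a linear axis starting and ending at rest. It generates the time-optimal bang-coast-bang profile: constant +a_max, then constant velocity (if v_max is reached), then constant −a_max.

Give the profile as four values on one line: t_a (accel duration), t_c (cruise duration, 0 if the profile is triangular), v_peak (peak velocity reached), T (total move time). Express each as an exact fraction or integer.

t_a=4 t_c=0 v_peak=4 T=8

v_max²/a_max = (15/2)²/1 = 225/4
16 < 225/4 → triangular
v_peak = √(16·1) = √16 = 4
t_a = 4/1 = 4; t_c = 0
T = 2·4 = 8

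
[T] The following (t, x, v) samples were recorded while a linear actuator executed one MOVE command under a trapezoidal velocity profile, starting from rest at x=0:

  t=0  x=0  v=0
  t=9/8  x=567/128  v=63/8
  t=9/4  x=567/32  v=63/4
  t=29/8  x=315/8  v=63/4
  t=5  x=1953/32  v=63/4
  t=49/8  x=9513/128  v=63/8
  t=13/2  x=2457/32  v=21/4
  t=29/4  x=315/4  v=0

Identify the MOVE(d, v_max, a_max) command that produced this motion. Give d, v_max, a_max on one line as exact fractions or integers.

d=315/4 v_max=63/4 a_max=7

final state: t=29/4, x=315/4, v=0 → d = 315/4
a_max = (63/8−0)/(9/8−0) = 7
max v = 63/4 over t∈[9/4,5] → v_max = 63/4
check: 63/4·(9/4+11/4) = 315/4 ✓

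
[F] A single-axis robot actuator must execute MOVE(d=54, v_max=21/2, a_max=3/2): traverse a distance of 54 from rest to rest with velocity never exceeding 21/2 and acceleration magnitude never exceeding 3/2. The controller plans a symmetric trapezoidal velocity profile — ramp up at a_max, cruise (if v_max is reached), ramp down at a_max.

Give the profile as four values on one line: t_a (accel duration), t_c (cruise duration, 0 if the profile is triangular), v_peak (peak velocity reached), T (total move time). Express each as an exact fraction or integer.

v_max²/a_max = (21/2)²/(3/2) = 147/2
54 < 147/2 so t_c = 0
v_peak = √(54·3/2) = √81 = 9
t_a = 9/(3/2) = 6; t_c = 0
T = 2·6 = 12

t_a=6 t_c=0 v_peak=9 T=12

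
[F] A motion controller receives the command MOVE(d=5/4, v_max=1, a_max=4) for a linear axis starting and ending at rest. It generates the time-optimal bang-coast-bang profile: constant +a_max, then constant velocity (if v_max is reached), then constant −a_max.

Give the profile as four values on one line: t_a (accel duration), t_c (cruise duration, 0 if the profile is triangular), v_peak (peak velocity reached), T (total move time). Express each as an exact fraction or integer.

t_a=1/4 t_c=1 v_peak=1 T=3/2

(v_max)²/a_max = 1²/4 = 1/4
5/4 ≥ 1/4 → trapezoidal
t_a = 1/4; v_peak = 1
d_cruise = 5/4 − 1/4 = 1; t_c = 1/1 = 1
T = 2·1/4 + 1 = 3/2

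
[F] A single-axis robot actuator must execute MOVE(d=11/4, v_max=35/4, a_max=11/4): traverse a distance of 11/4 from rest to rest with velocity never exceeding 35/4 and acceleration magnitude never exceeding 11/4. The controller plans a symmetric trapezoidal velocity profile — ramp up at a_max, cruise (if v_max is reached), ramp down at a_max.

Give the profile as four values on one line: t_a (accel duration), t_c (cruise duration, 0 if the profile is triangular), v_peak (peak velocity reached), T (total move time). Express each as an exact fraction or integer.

v_max²/a_max = (35/4)²/(11/4) = 1225/44
11/4 < 1225/44 → triangular
v_peak = √(11/4·11/4) = √(121/16) = 11/4
t_a = (11/4)/(11/4) = 1; t_c = 0
T = 2·1 = 2

t_a=1 t_c=0 v_peak=11/4 T=2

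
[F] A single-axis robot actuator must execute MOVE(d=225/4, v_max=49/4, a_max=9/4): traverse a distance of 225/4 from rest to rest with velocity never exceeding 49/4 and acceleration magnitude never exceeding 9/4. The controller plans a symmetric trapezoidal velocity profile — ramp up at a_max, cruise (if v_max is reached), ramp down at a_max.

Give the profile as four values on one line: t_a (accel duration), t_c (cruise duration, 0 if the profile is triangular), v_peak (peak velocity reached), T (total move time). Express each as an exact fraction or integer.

t_a=5 t_c=0 v_peak=45/4 T=10

vₘ²/aₘ = (49/4)²/(9/4) = 2401/36
225/4 < 2401/36 so t_c = 0
v_peak = √(225/4·9/4) = √(2025/16) = 45/4
t_a = (45/4)/(9/4) = 5; t_c = 0
T = 2·5 = 10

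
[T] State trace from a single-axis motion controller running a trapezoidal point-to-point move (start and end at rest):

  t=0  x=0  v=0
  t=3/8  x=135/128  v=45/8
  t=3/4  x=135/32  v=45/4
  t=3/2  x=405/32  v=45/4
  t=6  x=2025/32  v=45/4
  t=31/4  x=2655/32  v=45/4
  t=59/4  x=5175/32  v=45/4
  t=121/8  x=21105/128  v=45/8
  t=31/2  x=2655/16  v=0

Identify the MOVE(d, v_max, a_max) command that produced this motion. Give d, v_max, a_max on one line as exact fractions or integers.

final state: t=31/2, x=2655/16, v=0 → d = 2655/16
a_max = (45/8−0)/(3/8−0) = 15
max v = 45/4 over t∈[3/4,59/4] → v_max = 45/4
check: 45/4·(3/4+14) = 2655/16 ✓

d=2655/16 v_max=45/4 a_max=15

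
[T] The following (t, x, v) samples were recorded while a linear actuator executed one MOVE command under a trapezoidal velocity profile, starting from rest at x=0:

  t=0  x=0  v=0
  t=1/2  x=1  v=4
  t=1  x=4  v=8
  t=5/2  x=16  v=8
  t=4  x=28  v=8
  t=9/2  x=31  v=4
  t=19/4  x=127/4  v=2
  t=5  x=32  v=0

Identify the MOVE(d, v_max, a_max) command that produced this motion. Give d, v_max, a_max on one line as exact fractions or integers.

d=32 v_max=8 a_max=8

final state: t=5, x=32, v=0 → d = 32
a_max = (4−0)/(1/2−0) = 8
max v = 8 over t∈[1,4] → v_max = 8
check: 8·(1+3) = 32 ✓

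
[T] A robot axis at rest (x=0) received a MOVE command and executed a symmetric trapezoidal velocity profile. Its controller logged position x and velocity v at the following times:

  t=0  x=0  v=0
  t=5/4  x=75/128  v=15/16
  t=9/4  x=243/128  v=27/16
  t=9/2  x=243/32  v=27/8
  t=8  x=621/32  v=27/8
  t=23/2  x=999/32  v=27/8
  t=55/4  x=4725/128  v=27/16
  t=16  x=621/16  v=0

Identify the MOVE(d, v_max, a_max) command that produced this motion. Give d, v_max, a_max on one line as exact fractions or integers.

d=621/16 v_max=27/8 a_max=3/4

final state: t=16, x=621/16, v=0 → d = 621/16
a_max = (15/16−0)/(5/4−0) = 3/4
max v = 27/8 over t∈[9/2,23/2] → v_max = 27/8
check: 27/8·(9/2+7) = 621/16 ✓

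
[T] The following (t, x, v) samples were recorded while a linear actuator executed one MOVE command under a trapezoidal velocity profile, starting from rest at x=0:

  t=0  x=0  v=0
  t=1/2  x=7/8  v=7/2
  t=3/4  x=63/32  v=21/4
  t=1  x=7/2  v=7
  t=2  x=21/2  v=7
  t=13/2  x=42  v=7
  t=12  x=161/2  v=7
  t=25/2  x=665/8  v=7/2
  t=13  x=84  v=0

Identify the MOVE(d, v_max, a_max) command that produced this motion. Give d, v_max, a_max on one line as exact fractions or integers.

d=84 v_max=7 a_max=7

final state: t=13, x=84, v=0 → d = 84
a_max = (7/2−0)/(1/2−0) = 7
max v = 7 over t∈[1,12] → v_max = 7
check: 7·(1+11) = 84 ✓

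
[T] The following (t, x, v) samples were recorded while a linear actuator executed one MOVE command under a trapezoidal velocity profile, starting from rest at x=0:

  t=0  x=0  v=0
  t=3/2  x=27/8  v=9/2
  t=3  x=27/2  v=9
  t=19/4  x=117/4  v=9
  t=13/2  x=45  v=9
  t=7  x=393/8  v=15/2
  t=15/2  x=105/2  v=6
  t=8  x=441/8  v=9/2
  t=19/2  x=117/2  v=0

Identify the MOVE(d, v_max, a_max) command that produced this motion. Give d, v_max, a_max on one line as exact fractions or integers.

d=117/2 v_max=9 a_max=3

final state: t=19/2, x=117/2, v=0 → d = 117/2
a_max = (9/2−0)/(3/2−0) = 3
max v = 9 over t∈[3,13/2] → v_max = 9
check: 9·(3+7/2) = 117/2 ✓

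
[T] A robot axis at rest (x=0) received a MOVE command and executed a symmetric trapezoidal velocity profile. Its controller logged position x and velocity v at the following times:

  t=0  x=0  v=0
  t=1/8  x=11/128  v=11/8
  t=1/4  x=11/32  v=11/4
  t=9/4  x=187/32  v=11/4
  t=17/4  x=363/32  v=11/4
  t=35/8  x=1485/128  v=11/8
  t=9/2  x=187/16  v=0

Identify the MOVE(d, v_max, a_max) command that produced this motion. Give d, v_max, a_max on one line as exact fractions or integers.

final state: t=9/2, x=187/16, v=0 → d = 187/16
a_max = (11/8−0)/(1/8−0) = 11
max v = 11/4 over t∈[1/4,17/4] → v_max = 11/4
check: 11/4·(1/4+4) = 187/16 ✓

d=187/16 v_max=11/4 a_max=11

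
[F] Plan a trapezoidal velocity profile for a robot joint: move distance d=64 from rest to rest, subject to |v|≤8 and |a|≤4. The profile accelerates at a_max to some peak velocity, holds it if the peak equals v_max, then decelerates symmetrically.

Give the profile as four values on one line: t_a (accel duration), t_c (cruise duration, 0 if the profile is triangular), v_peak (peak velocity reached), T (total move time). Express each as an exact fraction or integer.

t_a=2 t_c=6 v_peak=8 T=10

vₘ²/aₘ = 8²/4 = 16
64 ≥ 16 → trapezoidal
t_a = 8/4 = 2; v_peak = 8
d_cruise = 64 − 16 = 48; t_c = 48/8 = 6
T = 2·2 + 6 = 10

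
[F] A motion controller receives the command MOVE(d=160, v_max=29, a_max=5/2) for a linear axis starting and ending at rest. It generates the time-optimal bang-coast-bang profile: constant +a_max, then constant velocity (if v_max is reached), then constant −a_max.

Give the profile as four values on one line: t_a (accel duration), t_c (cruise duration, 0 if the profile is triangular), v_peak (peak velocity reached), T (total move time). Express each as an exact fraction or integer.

t_a=8 t_c=0 v_peak=20 T=16

(v_max)²/a_max = 29²/(5/2) = 1682/5
160 < 1682/5 → triangular
v_peak = √(160·5/2) = √400 = 20
t_a = 20/(5/2) = 8; t_c = 0
T = 2·8 = 16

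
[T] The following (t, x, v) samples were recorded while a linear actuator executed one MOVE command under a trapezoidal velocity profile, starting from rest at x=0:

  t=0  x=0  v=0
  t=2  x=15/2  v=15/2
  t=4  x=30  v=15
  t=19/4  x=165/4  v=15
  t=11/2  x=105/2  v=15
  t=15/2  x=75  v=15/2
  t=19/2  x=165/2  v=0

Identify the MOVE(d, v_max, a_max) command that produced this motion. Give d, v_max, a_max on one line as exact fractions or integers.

d=165/2 v_max=15 a_max=15/4

final state: t=19/2, x=165/2, v=0 → d = 165/2
a_max = (15/2−0)/(2−0) = 15/4
max v = 15 over t∈[4,11/2] → v_max = 15
check: 15·(4+3/2) = 165/2 ✓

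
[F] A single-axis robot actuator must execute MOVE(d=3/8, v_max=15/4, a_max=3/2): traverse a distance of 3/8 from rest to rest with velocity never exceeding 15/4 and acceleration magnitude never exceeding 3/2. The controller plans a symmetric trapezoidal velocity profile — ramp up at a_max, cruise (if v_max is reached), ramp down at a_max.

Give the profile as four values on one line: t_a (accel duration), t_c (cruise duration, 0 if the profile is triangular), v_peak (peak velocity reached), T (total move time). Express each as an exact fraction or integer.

v_max²/a_max = (15/4)²/(3/2) = 75/8
3/8 < 75/8 so t_c = 0
v_peak = √(3/8·3/2) = √(9/16) = 3/4
t_a = (3/4)/(3/2) = 1/2; t_c = 0
T = 2·1/2 = 1

t_a=1/2 t_c=0 v_peak=3/4 T=1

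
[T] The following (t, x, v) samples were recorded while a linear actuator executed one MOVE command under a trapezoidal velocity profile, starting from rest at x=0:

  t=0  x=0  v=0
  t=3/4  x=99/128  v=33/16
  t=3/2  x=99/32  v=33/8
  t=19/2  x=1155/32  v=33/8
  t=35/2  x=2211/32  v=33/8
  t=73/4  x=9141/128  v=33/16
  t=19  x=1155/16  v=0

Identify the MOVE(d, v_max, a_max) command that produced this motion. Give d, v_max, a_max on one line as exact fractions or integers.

final state: t=19, x=1155/16, v=0 → d = 1155/16
a_max = (33/16−0)/(3/4−0) = 11/4
max v = 33/8 over t∈[3/2,35/2] → v_max = 33/8
check: 33/8·(3/2+16) = 1155/16 ✓

d=1155/16 v_max=33/8 a_max=11/4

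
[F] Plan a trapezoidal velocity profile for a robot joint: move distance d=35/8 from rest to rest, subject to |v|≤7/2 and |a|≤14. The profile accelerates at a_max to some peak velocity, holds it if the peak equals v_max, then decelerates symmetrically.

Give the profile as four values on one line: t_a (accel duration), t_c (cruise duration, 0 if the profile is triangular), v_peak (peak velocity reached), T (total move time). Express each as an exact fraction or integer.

(v_max)²/a_max = (7/2)²/14 = 7/8
35/8 ≥ 7/8 ⇒ cruise phase
t_a = (7/2)/14 = 1/4; v_peak = 7/2
d_cruise = 35/8 − 7/8 = 7/2; t_c = (7/2)/(7/2) = 1
T = 2·1/4 + 1 = 3/2

t_a=1/4 t_c=1 v_peak=7/2 T=3/2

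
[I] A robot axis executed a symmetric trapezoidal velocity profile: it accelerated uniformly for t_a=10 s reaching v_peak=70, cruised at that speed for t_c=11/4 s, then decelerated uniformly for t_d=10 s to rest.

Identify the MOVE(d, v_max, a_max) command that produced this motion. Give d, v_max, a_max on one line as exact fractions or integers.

d=1785/2 v_max=70 a_max=7

a_max = 70/10 = 7
d_a = ½·70·10 = 350; d_c = 70·11/4 = 385/2
d = 2·350 + 385/2 = 1785/2
t_c = 11/4 > 0 → v_max = v_peak = 70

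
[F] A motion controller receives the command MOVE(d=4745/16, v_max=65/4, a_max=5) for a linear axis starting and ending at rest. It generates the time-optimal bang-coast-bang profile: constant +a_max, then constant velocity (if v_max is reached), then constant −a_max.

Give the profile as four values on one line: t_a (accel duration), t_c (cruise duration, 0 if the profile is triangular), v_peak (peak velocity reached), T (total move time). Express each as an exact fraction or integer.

(v_max)²/a_max = (65/4)²/5 = 845/16
4745/16 ≥ 845/16 → trapezoidal
t_a = (65/4)/5 = 13/4; v_peak = 65/4
d_cruise = 4745/16 − 845/16 = 975/4; t_c = (975/4)/(65/4) = 15
T = 2·13/4 + 15 = 43/2

t_a=13/4 t_c=15 v_peak=65/4 T=43/2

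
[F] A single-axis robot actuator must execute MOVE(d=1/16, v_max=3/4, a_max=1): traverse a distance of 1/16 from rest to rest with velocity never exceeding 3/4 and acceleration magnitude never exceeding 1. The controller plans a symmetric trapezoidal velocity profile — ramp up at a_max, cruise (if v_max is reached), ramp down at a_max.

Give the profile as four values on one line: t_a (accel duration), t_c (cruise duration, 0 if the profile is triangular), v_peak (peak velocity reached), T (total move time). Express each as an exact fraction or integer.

t_a=1/4 t_c=0 v_peak=1/4 T=1/2

vₘ²/aₘ = (3/4)²/1 = 9/16
1/16 < 9/16 so t_c = 0
v_peak = √(1/16·1) = √(1/16) = 1/4
t_a = (1/4)/1 = 1/4; t_c = 0
T = 2·1/4 = 1/2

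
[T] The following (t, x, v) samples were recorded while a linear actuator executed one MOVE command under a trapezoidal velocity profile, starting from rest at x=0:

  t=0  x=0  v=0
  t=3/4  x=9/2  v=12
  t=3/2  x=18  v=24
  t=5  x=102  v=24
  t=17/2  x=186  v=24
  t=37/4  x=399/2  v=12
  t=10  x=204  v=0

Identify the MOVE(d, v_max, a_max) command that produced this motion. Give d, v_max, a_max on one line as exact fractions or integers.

d=204 v_max=24 a_max=16

final state: t=10, x=204, v=0 → d = 204
a_max = (12−0)/(3/4−0) = 16
max v = 24 over t∈[3/2,17/2] → v_max = 24
check: 24·(3/2+7) = 204 ✓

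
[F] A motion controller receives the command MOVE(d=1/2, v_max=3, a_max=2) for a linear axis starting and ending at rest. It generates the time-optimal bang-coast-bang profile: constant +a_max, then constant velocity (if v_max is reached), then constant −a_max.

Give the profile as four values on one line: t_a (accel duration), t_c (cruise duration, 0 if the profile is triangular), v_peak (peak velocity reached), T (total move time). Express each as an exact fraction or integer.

vₘ²/aₘ = 3²/2 = 9/2
1/2 < 9/2 ⇒ no cruise
v_peak = √(1/2·2) = √1 = 1
t_a = 1/2; t_c = 0
T = 2·1/2 = 1

t_a=1/2 t_c=0 v_peak=1 T=1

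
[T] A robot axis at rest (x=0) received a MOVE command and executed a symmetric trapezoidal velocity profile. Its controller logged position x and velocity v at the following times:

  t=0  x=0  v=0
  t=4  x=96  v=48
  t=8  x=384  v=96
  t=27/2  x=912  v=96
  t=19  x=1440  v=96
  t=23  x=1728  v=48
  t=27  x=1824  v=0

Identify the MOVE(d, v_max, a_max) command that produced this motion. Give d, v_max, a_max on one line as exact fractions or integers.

final state: t=27, x=1824, v=0 → d = 1824
a_max = (48−0)/(4−0) = 12
max v = 96 over t∈[8,19] → v_max = 96
check: 96·(8+11) = 1824 ✓

d=1824 v_max=96 a_max=12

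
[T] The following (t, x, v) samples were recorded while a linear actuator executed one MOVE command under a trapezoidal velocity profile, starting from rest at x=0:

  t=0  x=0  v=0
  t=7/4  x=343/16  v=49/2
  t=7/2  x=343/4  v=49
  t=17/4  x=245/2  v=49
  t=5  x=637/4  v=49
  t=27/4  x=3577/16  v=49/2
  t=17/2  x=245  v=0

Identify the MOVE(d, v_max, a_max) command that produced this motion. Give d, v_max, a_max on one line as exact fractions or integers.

final state: t=17/2, x=245, v=0 → d = 245
a_max = (49/2−0)/(7/4−0) = 14
max v = 49 over t∈[7/2,5] → v_max = 49
check: 49·(7/2+3/2) = 245 ✓

d=245 v_max=49 a_max=14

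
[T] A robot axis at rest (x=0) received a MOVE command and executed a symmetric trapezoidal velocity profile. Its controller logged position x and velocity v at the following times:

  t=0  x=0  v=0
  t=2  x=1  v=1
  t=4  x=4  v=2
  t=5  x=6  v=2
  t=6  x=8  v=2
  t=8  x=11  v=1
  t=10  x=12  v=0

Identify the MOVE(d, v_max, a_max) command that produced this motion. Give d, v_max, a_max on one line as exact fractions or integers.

d=12 v_max=2 a_max=1/2

final state: t=10, x=12, v=0 → d = 12
a_max = (1−0)/(2−0) = 1/2
max v = 2 over t∈[4,6] → v_max = 2
check: 2·(4+2) = 12 ✓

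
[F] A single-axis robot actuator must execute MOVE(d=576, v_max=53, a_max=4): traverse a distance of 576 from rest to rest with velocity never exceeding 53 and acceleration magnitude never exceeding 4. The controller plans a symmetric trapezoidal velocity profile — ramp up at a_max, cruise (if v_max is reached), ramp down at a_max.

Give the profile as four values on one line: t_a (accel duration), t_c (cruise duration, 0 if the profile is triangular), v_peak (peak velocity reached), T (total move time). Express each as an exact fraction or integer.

(v_max)²/a_max = 53²/4 = 2809/4
576 < 2809/4 so t_c = 0
v_peak = √(576·4) = √2304 = 48
t_a = 48/4 = 12; t_c = 0
T = 2·12 = 24

t_a=12 t_c=0 v_peak=48 T=24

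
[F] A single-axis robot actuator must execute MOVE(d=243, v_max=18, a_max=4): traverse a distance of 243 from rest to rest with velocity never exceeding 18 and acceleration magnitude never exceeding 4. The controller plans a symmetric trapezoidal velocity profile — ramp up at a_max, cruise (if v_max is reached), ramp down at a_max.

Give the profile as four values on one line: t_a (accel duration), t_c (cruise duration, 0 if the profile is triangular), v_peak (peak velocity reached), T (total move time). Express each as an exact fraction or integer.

t_a=9/2 t_c=9 v_peak=18 T=18

vₘ²/aₘ = 18²/4 = 81
243 ≥ 81 so v_max reached
t_a = 18/4 = 9/2; v_peak = 18
d_cruise = 243 − 81 = 162; t_c = 162/18 = 9
T = 2·9/2 + 9 = 18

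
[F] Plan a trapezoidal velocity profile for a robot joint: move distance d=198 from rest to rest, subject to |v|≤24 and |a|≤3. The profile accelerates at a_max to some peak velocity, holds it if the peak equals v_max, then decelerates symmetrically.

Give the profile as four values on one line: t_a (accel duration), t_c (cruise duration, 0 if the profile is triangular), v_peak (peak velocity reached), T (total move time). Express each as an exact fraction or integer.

v_max²/a_max = 24²/3 = 192
198 ≥ 192 ⇒ cruise phase
t_a = 24/3 = 8; v_peak = 24
d_cruise = 198 − 192 = 6; t_c = 6/24 = 1/4
T = 2·8 + 1/4 = 65/4

t_a=8 t_c=1/4 v_peak=24 T=65/4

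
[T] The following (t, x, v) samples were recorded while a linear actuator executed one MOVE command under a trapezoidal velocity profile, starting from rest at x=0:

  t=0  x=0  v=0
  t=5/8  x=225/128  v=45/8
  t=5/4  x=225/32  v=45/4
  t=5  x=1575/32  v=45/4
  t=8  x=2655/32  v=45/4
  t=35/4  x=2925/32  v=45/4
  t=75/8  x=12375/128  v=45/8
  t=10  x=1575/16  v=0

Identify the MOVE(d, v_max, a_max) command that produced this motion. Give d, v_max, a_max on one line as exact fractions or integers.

d=1575/16 v_max=45/4 a_max=9

final state: t=10, x=1575/16, v=0 → d = 1575/16
a_max = (45/8−0)/(5/8−0) = 9
max v = 45/4 over t∈[5/4,35/4] → v_max = 45/4
check: 45/4·(5/4+15/2) = 1575/16 ✓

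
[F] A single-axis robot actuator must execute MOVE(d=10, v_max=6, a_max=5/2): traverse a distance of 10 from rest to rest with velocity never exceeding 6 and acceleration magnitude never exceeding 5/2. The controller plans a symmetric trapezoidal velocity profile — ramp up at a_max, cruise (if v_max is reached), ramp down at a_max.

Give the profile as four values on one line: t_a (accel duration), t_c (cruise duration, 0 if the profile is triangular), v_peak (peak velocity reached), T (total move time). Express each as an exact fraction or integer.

t_a=2 t_c=0 v_peak=5 T=4

v_max²/a_max = 6²/(5/2) = 72/5
10 < 72/5 → triangular
v_peak = √(10·5/2) = √25 = 5
t_a = 5/(5/2) = 2; t_c = 0
T = 2·2 = 4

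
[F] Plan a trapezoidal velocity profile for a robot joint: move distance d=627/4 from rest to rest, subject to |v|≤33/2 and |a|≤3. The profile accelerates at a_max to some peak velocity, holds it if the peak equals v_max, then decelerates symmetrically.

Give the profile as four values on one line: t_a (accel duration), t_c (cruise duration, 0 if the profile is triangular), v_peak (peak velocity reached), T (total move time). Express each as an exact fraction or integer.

(v_max)²/a_max = (33/2)²/3 = 363/4
627/4 ≥ 363/4 ⇒ cruise phase
t_a = (33/2)/3 = 11/2; v_peak = 33/2
d_cruise = 627/4 − 363/4 = 66; t_c = 66/(33/2) = 4
T = 2·11/2 + 4 = 15

t_a=11/2 t_c=4 v_peak=33/2 T=15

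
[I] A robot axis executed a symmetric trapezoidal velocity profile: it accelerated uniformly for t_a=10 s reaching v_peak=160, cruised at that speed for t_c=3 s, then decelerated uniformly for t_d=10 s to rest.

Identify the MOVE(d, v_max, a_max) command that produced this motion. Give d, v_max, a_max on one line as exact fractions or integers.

d=2080 v_max=160 a_max=16

a_max = 160/10 = 16
d_a = ½·160·10 = 800; d_c = 160·3 = 480
d = 2·800 + 480 = 2080
t_c = 3 > 0 → v_max = v_peak = 160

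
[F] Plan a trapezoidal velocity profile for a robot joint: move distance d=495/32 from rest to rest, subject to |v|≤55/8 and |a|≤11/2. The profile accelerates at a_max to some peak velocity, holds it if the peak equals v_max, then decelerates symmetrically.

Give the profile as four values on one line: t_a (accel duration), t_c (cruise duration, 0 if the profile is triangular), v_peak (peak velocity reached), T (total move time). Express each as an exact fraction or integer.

t_a=5/4 t_c=1 v_peak=55/8 T=7/2

(v_max)²/a_max = (55/8)²/(11/2) = 275/32
495/32 ≥ 275/32 → trapezoidal
t_a = (55/8)/(11/2) = 5/4; v_peak = 55/8
d_cruise = 495/32 − 275/32 = 55/8; t_c = (55/8)/(55/8) = 1
T = 2·5/4 + 1 = 7/2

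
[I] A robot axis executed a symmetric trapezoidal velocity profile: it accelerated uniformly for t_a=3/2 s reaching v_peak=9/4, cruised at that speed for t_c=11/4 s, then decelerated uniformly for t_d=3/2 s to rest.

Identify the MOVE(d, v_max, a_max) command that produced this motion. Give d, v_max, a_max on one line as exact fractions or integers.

a_max = (9/4)/(3/2) = 3/2
d_a = ½·9/4·3/2 = 27/16; d_c = 9/4·11/4 = 99/16
d = 2·27/16 + 99/16 = 153/16
t_c = 11/4 > 0 ⇒ limit active, v_max = 9/4

d=153/16 v_max=9/4 a_max=3/2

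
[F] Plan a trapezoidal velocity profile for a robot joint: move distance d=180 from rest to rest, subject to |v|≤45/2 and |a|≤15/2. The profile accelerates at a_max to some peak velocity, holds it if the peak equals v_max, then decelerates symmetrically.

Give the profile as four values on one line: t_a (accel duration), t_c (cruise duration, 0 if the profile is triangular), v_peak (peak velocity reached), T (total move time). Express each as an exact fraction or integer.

(v_max)²/a_max = (45/2)²/(15/2) = 135/2
180 ≥ 135/2 → trapezoidal
t_a = (45/2)/(15/2) = 3; v_peak = 45/2
d_cruise = 180 − 135/2 = 225/2; t_c = (225/2)/(45/2) = 5
T = 2·3 + 5 = 11

t_a=3 t_c=5 v_peak=45/2 T=11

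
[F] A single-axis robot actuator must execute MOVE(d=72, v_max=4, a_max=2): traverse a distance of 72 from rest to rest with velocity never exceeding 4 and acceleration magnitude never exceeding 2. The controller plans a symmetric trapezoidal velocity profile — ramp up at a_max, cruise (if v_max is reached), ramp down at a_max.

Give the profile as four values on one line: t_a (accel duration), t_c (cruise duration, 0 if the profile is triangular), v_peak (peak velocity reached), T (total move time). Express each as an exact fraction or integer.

(v_max)²/a_max = 4²/2 = 8
72 ≥ 8 → trapezoidal
t_a = 4/2 = 2; v_peak = 4
d_cruise = 72 − 8 = 64; t_c = 64/4 = 16
T = 2·2 + 16 = 20

t_a=2 t_c=16 v_peak=4 T=20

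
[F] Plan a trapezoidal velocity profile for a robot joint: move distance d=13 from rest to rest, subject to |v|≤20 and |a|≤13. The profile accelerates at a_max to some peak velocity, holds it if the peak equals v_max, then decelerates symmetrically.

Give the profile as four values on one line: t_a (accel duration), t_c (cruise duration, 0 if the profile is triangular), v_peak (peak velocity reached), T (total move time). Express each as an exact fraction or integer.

t_a=1 t_c=0 v_peak=13 T=2

v_max²/a_max = 20²/13 = 400/13
13 < 400/13 ⇒ no cruise
v_peak = √(13·13) = √169 = 13
t_a = 13/13 = 1; t_c = 0
T = 2·1 = 2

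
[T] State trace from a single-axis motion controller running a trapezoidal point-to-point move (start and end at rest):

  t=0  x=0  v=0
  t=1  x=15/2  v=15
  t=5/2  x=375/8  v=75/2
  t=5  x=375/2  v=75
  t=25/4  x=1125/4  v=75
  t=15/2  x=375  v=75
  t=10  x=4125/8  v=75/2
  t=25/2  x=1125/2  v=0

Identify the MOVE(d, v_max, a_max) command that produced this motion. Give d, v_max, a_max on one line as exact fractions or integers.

final state: t=25/2, x=1125/2, v=0 → d = 1125/2
a_max = (15−0)/(1−0) = 15
max v = 75 over t∈[5,15/2] → v_max = 75
check: 75·(5+5/2) = 1125/2 ✓

d=1125/2 v_max=75 a_max=15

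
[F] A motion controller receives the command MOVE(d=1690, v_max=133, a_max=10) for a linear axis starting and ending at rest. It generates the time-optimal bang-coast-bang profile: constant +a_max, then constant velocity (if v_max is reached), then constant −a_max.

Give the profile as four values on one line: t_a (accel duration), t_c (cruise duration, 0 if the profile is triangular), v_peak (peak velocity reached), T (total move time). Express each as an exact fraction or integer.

t_a=13 t_c=0 v_peak=130 T=26

v_max²/a_max = 133²/10 = 17689/10
1690 < 17689/10 → triangular
v_peak = √(1690·10) = √16900 = 130
t_a = 130/10 = 13; t_c = 0
T = 2·13 = 26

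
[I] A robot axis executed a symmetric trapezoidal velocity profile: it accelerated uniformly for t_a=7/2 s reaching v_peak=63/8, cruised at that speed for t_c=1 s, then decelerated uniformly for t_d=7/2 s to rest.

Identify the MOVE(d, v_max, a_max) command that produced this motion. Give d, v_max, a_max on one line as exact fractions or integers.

a_max = (63/8)/(7/2) = 9/4
d_a = ½·63/8·7/2 = 441/32; d_c = 63/8·1 = 63/8
d = 2·441/32 + 63/8 = 567/16
t_c = 1 > 0 ⇒ limit active, v_max = 63/8

d=567/16 v_max=63/8 a_max=9/4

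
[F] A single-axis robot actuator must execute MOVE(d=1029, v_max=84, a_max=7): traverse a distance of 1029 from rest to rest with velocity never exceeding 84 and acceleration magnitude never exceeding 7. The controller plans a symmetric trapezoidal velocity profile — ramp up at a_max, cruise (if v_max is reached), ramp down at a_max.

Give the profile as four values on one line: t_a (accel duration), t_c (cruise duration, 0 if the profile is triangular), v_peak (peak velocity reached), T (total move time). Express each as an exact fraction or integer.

t_a=12 t_c=1/4 v_peak=84 T=97/4

vₘ²/aₘ = 84²/7 = 1008
1029 ≥ 1008 → trapezoidal
t_a = 84/7 = 12; v_peak = 84
d_cruise = 1029 − 1008 = 21; t_c = 21/84 = 1/4
T = 2·12 + 1/4 = 97/4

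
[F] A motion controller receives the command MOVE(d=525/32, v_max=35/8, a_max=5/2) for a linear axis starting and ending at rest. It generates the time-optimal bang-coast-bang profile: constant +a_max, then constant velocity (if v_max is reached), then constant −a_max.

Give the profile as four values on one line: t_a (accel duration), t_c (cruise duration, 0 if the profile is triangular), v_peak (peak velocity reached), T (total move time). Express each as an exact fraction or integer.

t_a=7/4 t_c=2 v_peak=35/8 T=11/2

(v_max)²/a_max = (35/8)²/(5/2) = 245/32
525/32 ≥ 245/32 ⇒ cruise phase
t_a = (35/8)/(5/2) = 7/4; v_peak = 35/8
d_cruise = 525/32 − 245/32 = 35/4; t_c = (35/4)/(35/8) = 2
T = 2·7/4 + 2 = 11/2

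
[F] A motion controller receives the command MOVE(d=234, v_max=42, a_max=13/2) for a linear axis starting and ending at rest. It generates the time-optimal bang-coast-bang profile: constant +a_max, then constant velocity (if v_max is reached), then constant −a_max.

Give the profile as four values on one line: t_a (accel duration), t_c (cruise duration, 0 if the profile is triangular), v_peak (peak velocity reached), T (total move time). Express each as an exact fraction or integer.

t_a=6 t_c=0 v_peak=39 T=12

v_max²/a_max = 42²/(13/2) = 3528/13
234 < 3528/13 → triangular
v_peak = √(234·13/2) = √1521 = 39
t_a = 39/(13/2) = 6; t_c = 0
T = 2·6 = 12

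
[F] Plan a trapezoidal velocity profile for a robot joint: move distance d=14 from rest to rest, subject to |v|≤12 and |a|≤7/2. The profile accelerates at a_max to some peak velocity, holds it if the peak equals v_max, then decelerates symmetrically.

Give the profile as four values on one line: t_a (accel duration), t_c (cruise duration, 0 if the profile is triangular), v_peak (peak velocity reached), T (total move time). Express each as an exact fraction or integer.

vₘ²/aₘ = 12²/(7/2) = 288/7
14 < 288/7 → triangular
v_peak = √(14·7/2) = √49 = 7
t_a = 7/(7/2) = 2; t_c = 0
T = 2·2 = 4

t_a=2 t_c=0 v_peak=7 T=4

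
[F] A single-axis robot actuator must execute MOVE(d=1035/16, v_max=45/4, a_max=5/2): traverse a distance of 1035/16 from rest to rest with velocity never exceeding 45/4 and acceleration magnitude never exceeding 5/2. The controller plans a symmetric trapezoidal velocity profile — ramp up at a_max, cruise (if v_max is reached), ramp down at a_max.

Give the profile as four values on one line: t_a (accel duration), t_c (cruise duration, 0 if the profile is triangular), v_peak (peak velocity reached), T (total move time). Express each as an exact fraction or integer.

v_max²/a_max = (45/4)²/(5/2) = 405/8
1035/16 ≥ 405/8 ⇒ cruise phase
t_a = (45/4)/(5/2) = 9/2; v_peak = 45/4
d_cruise = 1035/16 − 405/8 = 225/16; t_c = (225/16)/(45/4) = 5/4
T = 2·9/2 + 5/4 = 41/4

t_a=9/2 t_c=5/4 v_peak=45/4 T=41/4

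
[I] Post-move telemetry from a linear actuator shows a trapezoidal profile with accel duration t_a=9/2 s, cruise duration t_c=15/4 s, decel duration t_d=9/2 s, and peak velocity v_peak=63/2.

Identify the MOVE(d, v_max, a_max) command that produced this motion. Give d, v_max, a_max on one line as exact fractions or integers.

a_max = (63/2)/(9/2) = 7
d_a = ½·63/2·9/2 = 567/8; d_c = 63/2·15/4 = 945/8
d = 2·567/8 + 945/8 = 2079/8
t_c = 15/4 > 0 → v_max = v_peak = 63/2

d=2079/8 v_max=63/2 a_max=7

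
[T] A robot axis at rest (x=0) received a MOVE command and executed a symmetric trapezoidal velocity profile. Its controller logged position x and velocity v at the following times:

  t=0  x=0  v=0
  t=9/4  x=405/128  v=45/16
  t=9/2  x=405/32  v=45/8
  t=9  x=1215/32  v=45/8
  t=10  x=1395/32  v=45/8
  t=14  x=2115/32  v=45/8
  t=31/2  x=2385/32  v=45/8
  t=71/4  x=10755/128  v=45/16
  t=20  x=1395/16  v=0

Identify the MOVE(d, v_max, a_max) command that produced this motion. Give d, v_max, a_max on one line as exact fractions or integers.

final state: t=20, x=1395/16, v=0 → d = 1395/16
a_max = (45/16−0)/(9/4−0) = 5/4
max v = 45/8 over t∈[9/2,31/2] → v_max = 45/8
check: 45/8·(9/2+11) = 1395/16 ✓

d=1395/16 v_max=45/8 a_max=5/4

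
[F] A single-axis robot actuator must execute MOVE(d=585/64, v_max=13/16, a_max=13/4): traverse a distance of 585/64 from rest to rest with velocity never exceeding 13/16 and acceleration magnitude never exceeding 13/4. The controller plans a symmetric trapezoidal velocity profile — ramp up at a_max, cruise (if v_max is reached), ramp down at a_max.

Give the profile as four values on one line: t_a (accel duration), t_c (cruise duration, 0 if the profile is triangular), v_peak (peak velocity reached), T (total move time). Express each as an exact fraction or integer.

v_max²/a_max = (13/16)²/(13/4) = 13/64
585/64 ≥ 13/64 → trapezoidal
t_a = (13/16)/(13/4) = 1/4; v_peak = 13/16
d_cruise = 585/64 − 13/64 = 143/16; t_c = (143/16)/(13/16) = 11
T = 2·1/4 + 11 = 23/2

t_a=1/4 t_c=11 v_peak=13/16 T=23/2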